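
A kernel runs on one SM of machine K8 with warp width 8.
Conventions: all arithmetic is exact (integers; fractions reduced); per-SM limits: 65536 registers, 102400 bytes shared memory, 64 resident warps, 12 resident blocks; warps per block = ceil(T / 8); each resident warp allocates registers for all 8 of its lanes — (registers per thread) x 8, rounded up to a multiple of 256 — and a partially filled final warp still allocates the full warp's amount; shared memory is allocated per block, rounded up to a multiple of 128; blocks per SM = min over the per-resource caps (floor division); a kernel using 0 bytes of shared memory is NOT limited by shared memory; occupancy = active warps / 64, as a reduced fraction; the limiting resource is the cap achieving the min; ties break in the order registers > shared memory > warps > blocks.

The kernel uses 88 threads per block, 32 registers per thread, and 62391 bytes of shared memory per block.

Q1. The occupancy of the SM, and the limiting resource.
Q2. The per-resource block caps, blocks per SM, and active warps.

Answer: occupancy 11/64, limited by shared memory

registers: 23 blocks
shared memory: 1 block
warps: 5 blocks
blocks: 12 blocks

Answer: 1 block, 11 active warps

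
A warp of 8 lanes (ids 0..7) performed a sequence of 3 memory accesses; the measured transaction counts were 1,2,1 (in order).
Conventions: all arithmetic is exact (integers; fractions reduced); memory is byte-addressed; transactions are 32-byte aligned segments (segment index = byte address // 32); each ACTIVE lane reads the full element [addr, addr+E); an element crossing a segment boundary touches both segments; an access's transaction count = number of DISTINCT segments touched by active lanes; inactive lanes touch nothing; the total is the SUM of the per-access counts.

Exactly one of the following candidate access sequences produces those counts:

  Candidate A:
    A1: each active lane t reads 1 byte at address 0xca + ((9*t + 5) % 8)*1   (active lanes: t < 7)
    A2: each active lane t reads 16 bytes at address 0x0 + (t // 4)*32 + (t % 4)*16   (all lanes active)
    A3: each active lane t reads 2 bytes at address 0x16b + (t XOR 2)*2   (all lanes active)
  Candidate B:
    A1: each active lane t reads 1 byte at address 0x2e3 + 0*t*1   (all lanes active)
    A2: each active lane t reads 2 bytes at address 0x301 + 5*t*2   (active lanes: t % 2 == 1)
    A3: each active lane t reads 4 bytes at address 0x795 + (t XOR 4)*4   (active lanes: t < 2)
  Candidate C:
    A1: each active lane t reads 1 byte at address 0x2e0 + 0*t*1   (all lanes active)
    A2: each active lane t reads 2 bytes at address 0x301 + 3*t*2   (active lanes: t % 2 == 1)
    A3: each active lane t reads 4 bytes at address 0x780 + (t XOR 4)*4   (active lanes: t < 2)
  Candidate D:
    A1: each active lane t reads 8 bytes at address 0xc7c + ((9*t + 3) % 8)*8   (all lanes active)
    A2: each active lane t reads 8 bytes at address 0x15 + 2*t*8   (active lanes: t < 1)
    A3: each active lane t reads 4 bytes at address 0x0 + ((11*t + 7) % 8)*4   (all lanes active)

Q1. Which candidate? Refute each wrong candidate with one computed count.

A: A2 gives 3 transactions, not 2
B: A2 gives 3 transactions, not 2
D: A1 gives 3 transactions, not 1
C: all counts match (1,2,1)

Answer: C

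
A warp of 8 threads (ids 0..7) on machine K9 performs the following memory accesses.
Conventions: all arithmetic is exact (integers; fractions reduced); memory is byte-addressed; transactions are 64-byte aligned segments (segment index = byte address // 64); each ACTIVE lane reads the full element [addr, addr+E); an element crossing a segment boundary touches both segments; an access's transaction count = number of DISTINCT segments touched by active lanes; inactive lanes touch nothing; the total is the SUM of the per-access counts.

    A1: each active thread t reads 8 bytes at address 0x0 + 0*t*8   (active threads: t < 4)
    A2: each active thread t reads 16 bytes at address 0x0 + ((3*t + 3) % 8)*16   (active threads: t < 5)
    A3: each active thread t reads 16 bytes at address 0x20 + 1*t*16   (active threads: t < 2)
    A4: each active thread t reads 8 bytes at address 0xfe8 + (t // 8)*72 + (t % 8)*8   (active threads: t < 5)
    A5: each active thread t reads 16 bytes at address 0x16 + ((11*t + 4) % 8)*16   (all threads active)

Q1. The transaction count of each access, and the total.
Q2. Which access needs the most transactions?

A1: 1 transaction
A2: 2 transactions
A3: 1 transaction
A4: 2 transactions
A5: 3 transactions

Answer: 1,2,1,2,3; total 9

Answer: A5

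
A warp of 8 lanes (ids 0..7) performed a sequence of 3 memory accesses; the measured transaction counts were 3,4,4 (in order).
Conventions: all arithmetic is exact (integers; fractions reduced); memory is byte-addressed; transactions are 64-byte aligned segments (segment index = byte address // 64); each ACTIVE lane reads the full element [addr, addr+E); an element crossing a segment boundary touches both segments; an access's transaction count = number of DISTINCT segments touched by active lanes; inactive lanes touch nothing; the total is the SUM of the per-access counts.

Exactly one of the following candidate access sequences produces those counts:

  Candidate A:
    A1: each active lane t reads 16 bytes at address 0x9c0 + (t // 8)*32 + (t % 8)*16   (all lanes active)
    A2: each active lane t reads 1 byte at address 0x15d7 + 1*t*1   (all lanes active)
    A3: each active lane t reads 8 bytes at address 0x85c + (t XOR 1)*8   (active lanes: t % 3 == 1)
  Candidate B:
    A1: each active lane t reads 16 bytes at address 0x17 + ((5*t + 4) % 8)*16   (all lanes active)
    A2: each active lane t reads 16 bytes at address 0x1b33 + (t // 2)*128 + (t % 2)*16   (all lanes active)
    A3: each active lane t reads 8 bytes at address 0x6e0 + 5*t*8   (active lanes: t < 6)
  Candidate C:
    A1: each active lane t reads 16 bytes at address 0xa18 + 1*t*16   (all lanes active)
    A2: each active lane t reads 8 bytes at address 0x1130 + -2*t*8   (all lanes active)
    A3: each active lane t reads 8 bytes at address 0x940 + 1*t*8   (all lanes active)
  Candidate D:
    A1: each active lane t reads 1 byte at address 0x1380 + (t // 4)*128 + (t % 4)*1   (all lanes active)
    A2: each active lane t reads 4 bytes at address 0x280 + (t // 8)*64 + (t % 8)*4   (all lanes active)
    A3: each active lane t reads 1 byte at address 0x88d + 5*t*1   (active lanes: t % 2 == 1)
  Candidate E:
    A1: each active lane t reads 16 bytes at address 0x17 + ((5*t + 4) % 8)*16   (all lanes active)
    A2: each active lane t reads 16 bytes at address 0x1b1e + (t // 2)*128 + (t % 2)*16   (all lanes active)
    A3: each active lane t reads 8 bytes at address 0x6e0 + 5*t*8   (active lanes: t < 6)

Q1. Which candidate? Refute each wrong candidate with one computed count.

A: A1 gives 2 transactions, not 3
B: A2 gives 8 transactions, not 4
C: A2 gives 2 transactions, not 4
D: A1 gives 2 transactions, not 3
E: all counts match (3,4,4)

Answer: E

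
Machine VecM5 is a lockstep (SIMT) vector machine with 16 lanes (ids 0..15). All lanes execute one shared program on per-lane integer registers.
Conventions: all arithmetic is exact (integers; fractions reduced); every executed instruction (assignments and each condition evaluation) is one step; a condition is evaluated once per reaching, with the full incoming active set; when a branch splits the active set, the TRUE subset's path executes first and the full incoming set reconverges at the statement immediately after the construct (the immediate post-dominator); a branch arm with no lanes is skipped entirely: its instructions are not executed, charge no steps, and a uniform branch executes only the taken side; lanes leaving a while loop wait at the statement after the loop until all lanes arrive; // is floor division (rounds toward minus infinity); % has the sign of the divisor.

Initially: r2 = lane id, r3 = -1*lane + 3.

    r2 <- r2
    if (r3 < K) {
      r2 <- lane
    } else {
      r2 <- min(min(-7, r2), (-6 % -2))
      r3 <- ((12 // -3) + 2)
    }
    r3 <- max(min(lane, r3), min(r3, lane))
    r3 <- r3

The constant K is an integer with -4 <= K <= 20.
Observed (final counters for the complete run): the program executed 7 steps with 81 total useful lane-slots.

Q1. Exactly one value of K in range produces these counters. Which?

Answer: K = 3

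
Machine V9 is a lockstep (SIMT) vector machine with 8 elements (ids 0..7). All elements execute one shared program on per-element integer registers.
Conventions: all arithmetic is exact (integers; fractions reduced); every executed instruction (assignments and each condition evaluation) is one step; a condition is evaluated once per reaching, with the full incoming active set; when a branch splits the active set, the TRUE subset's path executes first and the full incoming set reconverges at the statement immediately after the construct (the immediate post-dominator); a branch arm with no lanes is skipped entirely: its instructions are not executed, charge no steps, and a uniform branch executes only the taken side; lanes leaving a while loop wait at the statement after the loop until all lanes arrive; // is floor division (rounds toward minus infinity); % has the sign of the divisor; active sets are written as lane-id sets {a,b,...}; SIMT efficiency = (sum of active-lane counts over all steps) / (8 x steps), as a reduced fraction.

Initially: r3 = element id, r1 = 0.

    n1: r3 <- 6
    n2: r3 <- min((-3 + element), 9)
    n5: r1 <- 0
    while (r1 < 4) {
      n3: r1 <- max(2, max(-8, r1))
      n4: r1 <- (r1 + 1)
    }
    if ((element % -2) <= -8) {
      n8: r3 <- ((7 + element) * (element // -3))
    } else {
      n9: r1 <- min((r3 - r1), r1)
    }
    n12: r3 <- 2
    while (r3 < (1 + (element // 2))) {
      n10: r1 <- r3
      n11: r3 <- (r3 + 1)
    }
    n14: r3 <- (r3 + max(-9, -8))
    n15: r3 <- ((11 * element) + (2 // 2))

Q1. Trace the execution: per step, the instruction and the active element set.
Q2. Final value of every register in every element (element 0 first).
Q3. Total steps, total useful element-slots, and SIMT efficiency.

step 0: r3 <- 6                      {0,1,2,3,4,5,6,7}
step 1: r3 <- min((-3 + element), 9) {0,1,2,3,4,5,6,7}
step 2: r1 <- 0                      {0,1,2,3,4,5,6,7}
step 3: eval (r1 < 4)                {0,1,2,3,4,5,6,7}
step 4: r1 <- max(2, max(-8, r1))    {0,1,2,3,4,5,6,7}
step 5: r1 <- (r1 + 1)               {0,1,2,3,4,5,6,7}
step 6: eval (r1 < 4)                {0,1,2,3,4,5,6,7}
step 7: r1 <- max(2, max(-8, r1))    {0,1,2,3,4,5,6,7}
step 8: r1 <- (r1 + 1)               {0,1,2,3,4,5,6,7}
step 9: eval (r1 < 4)                {0,1,2,3,4,5,6,7}
step 10: eval ((element % -2) <= -8)  {0,1,2,3,4,5,6,7}
step 11: r1 <- min((r3 - r1), r1)     {0,1,2,3,4,5,6,7}
step 12: r3 <- 2                      {0,1,2,3,4,5,6,7}
step 13: eval (r3 < (1 + (element // 2))) {0,1,2,3,4,5,6,7}
step 14: r1 <- r3                     {4,5,6,7}
step 15: r3 <- (r3 + 1)               {4,5,6,7}
step 16: eval (r3 < (1 + (element // 2))) {4,5,6,7}
step 17: r1 <- r3                     {6,7}
step 18: r3 <- (r3 + 1)               {6,7}
step 19: eval (r3 < (1 + (element // 2))) {6,7}
step 20: r3 <- (r3 + max(-9, -8))     {0,1,2,3,4,5,6,7}
step 21: r3 <- ((11 * element) + (2 // 2)) {0,1,2,3,4,5,6,7}

Answer: 22 steps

r3: 1,12,23,34,45,56,67,78
r1: -7,-6,-5,-4,2,2,3,3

steps = 22; useful = 146; efficiency = 146/176 = 73/88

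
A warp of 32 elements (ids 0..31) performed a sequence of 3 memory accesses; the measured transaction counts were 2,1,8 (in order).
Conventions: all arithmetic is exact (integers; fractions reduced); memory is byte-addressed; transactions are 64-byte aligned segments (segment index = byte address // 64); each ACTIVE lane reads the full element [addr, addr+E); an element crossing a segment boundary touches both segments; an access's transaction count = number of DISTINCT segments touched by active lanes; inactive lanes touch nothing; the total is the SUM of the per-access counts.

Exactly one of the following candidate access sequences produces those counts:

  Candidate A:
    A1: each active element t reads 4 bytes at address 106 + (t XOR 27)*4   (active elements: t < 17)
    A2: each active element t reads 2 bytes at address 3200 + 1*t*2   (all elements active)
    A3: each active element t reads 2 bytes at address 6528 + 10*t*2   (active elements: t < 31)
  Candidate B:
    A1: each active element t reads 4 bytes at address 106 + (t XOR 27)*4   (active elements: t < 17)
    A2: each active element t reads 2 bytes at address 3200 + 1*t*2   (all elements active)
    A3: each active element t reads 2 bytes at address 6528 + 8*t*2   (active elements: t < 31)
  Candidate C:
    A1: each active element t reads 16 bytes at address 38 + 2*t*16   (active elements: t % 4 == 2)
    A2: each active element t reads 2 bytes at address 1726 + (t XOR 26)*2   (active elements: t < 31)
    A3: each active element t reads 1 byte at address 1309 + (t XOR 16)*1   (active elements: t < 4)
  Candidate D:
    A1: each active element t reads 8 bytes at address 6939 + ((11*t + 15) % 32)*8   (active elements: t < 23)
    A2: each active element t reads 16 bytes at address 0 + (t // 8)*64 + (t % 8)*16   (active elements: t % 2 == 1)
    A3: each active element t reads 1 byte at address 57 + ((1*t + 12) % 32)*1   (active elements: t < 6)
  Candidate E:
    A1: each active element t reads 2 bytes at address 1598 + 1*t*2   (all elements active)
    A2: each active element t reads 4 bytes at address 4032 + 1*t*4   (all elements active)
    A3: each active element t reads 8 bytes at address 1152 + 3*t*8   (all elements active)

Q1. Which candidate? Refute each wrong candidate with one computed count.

A: A3 gives 10 transactions, not 8
C: A1 gives 8 transactions, not 2
D: A1 gives 5 transactions, not 2
E: A2 gives 2 transactions, not 1
B: all counts match (2,1,8)

Answer: B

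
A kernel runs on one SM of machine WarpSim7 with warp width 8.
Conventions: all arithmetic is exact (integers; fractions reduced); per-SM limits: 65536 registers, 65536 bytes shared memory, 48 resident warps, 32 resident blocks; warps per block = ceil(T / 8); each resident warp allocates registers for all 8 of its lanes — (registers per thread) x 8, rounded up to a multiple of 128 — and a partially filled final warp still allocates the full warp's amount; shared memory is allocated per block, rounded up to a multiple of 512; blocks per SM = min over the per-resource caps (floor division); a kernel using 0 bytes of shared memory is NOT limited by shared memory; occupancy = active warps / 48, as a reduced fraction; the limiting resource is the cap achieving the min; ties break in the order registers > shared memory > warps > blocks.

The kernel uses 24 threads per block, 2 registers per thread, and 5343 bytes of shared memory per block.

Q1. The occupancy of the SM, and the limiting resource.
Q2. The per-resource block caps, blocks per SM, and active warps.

Answer: occupancy 11/16, limited by shared memory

registers: 170 blocks
shared memory: 11 blocks
warps: 16 blocks
blocks: 32 blocks

Answer: 11 blocks, 33 active warps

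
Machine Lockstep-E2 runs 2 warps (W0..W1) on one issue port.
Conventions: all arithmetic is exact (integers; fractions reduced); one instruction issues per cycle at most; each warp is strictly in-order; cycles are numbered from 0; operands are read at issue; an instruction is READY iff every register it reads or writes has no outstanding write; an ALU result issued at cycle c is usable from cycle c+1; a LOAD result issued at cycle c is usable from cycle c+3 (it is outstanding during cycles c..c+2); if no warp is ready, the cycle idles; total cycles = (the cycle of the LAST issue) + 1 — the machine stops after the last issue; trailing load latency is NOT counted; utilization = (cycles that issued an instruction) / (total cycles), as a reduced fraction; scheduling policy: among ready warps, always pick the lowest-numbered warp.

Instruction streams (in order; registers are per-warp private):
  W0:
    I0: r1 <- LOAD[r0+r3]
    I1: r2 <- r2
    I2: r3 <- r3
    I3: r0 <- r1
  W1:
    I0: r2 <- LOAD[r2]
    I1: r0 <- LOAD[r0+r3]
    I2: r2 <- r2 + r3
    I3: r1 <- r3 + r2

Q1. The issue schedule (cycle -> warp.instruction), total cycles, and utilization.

cycle 0: W0.I0
cycle 1: W0.I1
cycle 2: W0.I2
cycle 3: W0.I3
cycle 4: W1.I0
cycle 5: W1.I1
cycle 6: idle
cycle 7: W1.I2
cycle 8: W1.I3

Answer: 9 cycles, utilization 8/9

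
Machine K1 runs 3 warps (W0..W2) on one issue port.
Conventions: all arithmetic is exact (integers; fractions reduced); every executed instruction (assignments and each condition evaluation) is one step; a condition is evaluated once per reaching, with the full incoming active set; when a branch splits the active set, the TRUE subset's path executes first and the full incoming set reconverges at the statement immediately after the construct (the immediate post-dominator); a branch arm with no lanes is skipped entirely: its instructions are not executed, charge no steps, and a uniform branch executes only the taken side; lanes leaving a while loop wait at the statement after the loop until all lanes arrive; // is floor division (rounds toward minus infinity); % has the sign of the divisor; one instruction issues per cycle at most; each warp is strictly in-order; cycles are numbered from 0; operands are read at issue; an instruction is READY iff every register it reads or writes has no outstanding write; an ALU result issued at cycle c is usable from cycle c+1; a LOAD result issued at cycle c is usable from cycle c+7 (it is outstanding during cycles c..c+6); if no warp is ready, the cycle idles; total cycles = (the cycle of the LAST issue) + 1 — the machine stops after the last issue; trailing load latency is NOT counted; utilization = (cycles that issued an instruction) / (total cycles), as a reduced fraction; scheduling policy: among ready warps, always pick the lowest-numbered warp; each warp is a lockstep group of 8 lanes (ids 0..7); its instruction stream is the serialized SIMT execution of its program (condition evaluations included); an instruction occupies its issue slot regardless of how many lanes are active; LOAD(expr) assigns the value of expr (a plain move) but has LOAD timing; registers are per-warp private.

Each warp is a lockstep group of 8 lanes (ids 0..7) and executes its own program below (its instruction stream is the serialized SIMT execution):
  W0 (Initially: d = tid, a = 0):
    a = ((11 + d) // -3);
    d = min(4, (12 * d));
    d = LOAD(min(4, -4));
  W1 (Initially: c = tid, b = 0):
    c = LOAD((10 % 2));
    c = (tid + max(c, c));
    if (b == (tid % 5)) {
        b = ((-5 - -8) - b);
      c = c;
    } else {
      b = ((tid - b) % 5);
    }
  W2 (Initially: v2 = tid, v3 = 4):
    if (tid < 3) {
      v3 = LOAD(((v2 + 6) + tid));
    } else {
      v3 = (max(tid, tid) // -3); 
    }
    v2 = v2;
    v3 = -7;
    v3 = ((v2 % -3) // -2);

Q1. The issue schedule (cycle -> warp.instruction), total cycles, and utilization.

cycle 0: W0.I0
cycle 1: W0.I1
cycle 2: W0.I2
cycle 3: W1.I0
cycle 4: W2.I0
cycle 5: W2.I1
cycle 6: idle
cycle 7: idle
cycle 8: idle
cycle 9: idle
cycle 10: W1.I1
cycle 11: W1.I2
cycle 12: W1.I3
cycle 13: W1.I4
cycle 14: W1.I5
cycle 15: W2.I2
cycle 16: W2.I3
cycle 17: W2.I4
cycle 18: W2.I5

Answer: 19 cycles, utilization 15/19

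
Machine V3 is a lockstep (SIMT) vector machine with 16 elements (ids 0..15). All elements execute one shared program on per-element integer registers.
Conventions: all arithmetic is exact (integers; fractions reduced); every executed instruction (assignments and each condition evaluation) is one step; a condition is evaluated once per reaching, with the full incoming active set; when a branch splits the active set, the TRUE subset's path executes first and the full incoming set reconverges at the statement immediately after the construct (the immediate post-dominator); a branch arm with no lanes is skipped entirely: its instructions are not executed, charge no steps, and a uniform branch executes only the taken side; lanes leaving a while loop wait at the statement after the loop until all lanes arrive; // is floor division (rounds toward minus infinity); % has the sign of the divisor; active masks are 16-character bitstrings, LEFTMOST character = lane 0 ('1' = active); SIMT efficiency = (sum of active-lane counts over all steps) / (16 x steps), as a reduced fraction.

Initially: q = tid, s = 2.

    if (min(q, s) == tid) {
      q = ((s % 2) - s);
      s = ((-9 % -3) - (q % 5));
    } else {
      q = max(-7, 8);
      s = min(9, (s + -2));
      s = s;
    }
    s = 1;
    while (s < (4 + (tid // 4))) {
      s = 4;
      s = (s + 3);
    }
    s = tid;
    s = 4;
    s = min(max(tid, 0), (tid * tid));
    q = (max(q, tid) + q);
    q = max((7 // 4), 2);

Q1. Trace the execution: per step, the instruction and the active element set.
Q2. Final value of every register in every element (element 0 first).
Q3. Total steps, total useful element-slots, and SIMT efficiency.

step 0: eval (min(q, s) == tid)      1111111111111111
step 1: q <- ((s % 2) - s)           1110000000000000
step 2: s <- ((-9 % -3) - (q % 5))   1110000000000000
step 3: q <- max(-7, 8)              0001111111111111
step 4: s <- min(9, (s + -2))        0001111111111111
step 5: s <- s                       0001111111111111
step 6: s <- 1                       1111111111111111
step 7: eval (s < (4 + (tid // 4)))  1111111111111111
step 8: s <- 4                       1111111111111111
step 9: s <- (s + 3)                 1111111111111111
step 10: eval (s < (4 + (tid // 4)))  1111111111111111
step 11: s <- tid                     1111111111111111
step 12: s <- 4                       1111111111111111
step 13: s <- min(max(tid, 0), (tid * tid)) 1111111111111111
step 14: q <- (max(q, tid) + q)       1111111111111111
step 15: q <- max((7 // 4), 2)        1111111111111111

Answer: 16 steps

q: 2,2,2,2,2,2,2,2,2,2,2,2,2,2,2,2
s: 0,1,2,3,4,5,6,7,8,9,10,11,12,13,14,15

steps = 16; useful = 221; efficiency = 221/256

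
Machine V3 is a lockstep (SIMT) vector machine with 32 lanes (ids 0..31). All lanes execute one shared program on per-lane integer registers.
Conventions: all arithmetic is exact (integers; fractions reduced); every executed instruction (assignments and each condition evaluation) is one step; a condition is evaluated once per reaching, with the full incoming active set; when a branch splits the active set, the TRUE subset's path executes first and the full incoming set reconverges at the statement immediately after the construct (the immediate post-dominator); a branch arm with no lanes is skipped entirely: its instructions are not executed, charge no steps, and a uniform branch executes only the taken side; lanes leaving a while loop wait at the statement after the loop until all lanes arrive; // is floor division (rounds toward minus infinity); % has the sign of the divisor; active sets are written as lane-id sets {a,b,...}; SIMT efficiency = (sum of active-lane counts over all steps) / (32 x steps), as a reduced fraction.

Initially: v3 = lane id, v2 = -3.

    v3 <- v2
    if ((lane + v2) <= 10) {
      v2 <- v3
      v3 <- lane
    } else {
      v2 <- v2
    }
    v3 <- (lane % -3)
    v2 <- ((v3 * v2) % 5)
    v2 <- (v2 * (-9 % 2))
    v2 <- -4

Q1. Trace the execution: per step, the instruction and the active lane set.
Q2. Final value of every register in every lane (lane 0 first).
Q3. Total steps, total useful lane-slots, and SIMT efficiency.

step 0: v3 <- v2                     {0,1,2,3,4,5,6,7,8,9,10,11,12,13,14,15,16,17,18,19,20,21,22,23,24,25,26,27,28,29,30,31}
step 1: eval ((lane + v2) <= 10)     {0,1,2,3,4,5,6,7,8,9,10,11,12,13,14,15,16,17,18,19,20,21,22,23,24,25,26,27,28,29,30,31}
step 2: v2 <- v3                     {0,1,2,3,4,5,6,7,8,9,10,11,12,13}
step 3: v3 <- lane                   {0,1,2,3,4,5,6,7,8,9,10,11,12,13}
step 4: v2 <- v2                     {14,15,16,17,18,19,20,21,22,23,24,25,26,27,28,29,30,31}
step 5: v3 <- (lane % -3)            {0,1,2,3,4,5,6,7,8,9,10,11,12,13,14,15,16,17,18,19,20,21,22,23,24,25,26,27,28,29,30,31}
step 6: v2 <- ((v3 * v2) % 5)        {0,1,2,3,4,5,6,7,8,9,10,11,12,13,14,15,16,17,18,19,20,21,22,23,24,25,26,27,28,29,30,31}
step 7: v2 <- (v2 * (-9 % 2))        {0,1,2,3,4,5,6,7,8,9,10,11,12,13,14,15,16,17,18,19,20,21,22,23,24,25,26,27,28,29,30,31}
step 8: v2 <- -4                     {0,1,2,3,4,5,6,7,8,9,10,11,12,13,14,15,16,17,18,19,20,21,22,23,24,25,26,27,28,29,30,31}

Answer: 9 steps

v3: 0,-2,-1,0,-2,-1,0,-2,-1,0,-2,-1,0,-2,-1,0,-2,-1,0,-2,-1,0,-2,-1,0,-2,-1,0,-2,-1,0,-2
v2: -4,-4,-4,-4,-4,-4,-4,-4,-4,-4,-4,-4,-4,-4,-4,-4,-4,-4,-4,-4,-4,-4,-4,-4,-4,-4,-4,-4,-4,-4,-4,-4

steps = 9; useful = 238; efficiency = 238/288 = 119/144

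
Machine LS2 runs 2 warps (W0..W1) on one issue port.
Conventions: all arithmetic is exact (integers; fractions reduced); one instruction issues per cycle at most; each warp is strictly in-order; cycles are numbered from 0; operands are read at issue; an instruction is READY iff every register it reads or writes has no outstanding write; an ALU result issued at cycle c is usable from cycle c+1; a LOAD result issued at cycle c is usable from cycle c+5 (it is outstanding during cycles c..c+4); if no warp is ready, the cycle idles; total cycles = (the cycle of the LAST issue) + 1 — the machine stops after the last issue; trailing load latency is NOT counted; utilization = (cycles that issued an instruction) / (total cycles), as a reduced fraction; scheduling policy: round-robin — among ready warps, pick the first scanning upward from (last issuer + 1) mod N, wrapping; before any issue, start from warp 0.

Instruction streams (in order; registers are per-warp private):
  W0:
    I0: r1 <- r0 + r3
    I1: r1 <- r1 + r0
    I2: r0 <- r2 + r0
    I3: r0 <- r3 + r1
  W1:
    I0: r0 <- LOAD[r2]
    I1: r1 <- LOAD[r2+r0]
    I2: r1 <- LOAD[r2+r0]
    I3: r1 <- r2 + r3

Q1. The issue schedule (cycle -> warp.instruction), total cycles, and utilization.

cycle 0: W0.I0
cycle 1: W1.I0
cycle 2: W0.I1
cycle 3: W0.I2
cycle 4: W0.I3
cycle 5: idle
cycle 6: W1.I1
cycle 7: idle
cycle 8: idle
cycle 9: idle
cycle 10: idle
cycle 11: W1.I2
cycle 12: idle
cycle 13: idle
cycle 14: idle
cycle 15: idle
cycle 16: W1.I3

Answer: 17 cycles, utilization 8/17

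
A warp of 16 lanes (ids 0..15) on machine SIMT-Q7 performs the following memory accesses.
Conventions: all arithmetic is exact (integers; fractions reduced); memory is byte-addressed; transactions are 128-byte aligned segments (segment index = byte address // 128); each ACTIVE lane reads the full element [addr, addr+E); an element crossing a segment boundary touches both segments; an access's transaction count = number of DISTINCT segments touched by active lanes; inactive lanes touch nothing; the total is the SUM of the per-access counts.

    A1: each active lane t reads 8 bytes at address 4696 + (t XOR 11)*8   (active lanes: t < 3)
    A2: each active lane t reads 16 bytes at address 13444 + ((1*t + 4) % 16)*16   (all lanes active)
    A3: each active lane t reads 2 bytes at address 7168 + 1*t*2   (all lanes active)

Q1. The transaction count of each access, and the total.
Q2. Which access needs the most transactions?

A1: 1 transaction
A2: 3 transactions
A3: 1 transaction

Answer: 1,3,1; total 5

Answer: A2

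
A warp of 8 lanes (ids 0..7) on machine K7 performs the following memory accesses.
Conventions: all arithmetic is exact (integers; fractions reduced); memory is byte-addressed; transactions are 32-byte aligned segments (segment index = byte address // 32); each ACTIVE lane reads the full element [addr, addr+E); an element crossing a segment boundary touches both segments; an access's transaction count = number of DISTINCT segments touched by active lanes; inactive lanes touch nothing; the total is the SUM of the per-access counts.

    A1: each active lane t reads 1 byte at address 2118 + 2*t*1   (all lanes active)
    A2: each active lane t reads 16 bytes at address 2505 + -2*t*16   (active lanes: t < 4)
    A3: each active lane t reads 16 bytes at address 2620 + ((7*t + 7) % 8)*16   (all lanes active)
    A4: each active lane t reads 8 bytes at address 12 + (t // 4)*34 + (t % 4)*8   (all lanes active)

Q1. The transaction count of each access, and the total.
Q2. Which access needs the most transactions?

A1: 1 transaction
A2: 4 transactions
A3: 5 transactions
A4: 3 transactions

Answer: 1,4,5,3; total 13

Answer: A3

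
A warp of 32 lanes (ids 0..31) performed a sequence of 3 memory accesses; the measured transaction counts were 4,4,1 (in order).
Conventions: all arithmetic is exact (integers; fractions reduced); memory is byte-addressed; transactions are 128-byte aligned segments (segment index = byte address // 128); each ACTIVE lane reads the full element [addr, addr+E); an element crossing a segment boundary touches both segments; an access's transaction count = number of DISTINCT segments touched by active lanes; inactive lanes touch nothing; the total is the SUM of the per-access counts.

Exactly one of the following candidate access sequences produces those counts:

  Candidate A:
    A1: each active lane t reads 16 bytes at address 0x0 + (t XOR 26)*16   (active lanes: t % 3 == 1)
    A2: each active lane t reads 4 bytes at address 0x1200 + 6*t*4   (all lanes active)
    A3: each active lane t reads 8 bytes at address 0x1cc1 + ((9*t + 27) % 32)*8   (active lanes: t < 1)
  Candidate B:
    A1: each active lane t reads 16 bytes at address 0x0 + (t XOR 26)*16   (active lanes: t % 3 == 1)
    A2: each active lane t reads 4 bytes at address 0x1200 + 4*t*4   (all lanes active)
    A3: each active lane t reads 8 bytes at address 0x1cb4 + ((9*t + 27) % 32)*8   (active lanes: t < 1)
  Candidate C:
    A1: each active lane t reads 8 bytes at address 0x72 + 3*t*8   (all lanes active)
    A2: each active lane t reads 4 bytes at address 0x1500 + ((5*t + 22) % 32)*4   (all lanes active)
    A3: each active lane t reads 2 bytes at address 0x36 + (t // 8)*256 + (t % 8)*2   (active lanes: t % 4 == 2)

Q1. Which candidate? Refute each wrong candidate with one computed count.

A: A2 gives 6 transactions, not 4
C: A1 gives 7 transactions, not 4
B: all counts match (4,4,1)

Answer: B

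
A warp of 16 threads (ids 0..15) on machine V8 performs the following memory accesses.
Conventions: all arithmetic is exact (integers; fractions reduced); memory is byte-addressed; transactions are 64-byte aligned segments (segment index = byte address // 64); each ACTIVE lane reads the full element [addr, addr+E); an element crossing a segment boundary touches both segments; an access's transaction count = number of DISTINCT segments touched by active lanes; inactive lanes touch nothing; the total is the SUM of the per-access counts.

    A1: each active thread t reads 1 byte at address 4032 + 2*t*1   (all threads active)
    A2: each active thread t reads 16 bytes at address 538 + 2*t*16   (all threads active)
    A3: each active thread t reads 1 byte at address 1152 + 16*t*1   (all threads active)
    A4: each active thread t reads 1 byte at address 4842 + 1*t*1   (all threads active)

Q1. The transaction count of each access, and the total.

A1: 1 transaction
A2: 9 transactions
A3: 4 transactions
A4: 1 transaction

Answer: 1,9,4,1; total 15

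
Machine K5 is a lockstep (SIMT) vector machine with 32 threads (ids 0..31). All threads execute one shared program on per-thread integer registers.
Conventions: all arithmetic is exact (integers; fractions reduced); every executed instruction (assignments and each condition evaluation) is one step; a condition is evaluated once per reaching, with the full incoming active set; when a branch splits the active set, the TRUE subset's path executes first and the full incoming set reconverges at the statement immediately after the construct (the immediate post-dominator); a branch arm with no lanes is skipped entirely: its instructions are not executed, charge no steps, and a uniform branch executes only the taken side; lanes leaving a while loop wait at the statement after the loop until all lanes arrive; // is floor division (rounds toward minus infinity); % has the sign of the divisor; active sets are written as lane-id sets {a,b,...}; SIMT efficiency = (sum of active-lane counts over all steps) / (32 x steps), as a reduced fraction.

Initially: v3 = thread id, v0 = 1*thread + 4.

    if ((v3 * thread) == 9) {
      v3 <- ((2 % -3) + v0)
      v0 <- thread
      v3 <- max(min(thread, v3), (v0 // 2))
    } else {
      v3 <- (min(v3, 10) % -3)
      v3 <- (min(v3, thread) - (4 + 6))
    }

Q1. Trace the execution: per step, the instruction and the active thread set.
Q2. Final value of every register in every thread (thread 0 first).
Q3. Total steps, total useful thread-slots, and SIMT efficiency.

step 0: eval ((v3 * thread) == 9)    {0,1,2,3,4,5,6,7,8,9,10,11,12,13,14,15,16,17,18,19,20,21,22,23,24,25,26,27,28,29,30,31}
step 1: v3 <- ((2 % -3) + v0)        {3}
step 2: v0 <- thread                 {3}
step 3: v3 <- max(min(thread, v3), (v0 // 2)) {3}
step 4: v3 <- (min(v3, 10) % -3)     {0,1,2,4,5,6,7,8,9,10,11,12,13,14,15,16,17,18,19,20,21,22,23,24,25,26,27,28,29,30,31}
step 5: v3 <- (min(v3, thread) - (4 + 6)) {0,1,2,4,5,6,7,8,9,10,11,12,13,14,15,16,17,18,19,20,21,22,23,24,25,26,27,28,29,30,31}

Answer: 6 steps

v3: -10,-12,-11,3,-12,-11,-10,-12,-11,-10,-12,-12,-12,-12,-12,-12,-12,-12,-12,-12,-12,-12,-12,-12,-12,-12,-12,-12,-12,-12,-12,-12
v0: 4,5,6,3,8,9,10,11,12,13,14,15,16,17,18,19,20,21,22,23,24,25,26,27,28,29,30,31,32,33,34,35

steps = 6; useful = 97; efficiency = 97/192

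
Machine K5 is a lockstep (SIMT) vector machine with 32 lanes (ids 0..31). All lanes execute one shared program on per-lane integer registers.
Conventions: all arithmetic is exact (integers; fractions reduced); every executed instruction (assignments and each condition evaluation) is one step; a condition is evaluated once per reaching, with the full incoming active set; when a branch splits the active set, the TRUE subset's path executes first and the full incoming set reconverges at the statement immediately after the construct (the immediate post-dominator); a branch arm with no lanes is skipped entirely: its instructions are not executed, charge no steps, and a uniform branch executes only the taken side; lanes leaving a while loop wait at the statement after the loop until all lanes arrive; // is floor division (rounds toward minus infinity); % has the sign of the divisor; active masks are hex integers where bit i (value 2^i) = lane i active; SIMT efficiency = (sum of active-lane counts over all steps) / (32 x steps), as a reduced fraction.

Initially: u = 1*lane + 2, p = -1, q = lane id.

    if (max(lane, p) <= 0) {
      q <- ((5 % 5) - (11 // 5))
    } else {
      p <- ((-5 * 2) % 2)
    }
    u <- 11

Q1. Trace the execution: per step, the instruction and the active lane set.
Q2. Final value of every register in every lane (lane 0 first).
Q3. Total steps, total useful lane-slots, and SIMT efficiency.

step 0: eval (max(lane, p) <= 0)     0xffffffff
step 1: q <- ((5 % 5) - (11 // 5))   0x00000001
step 2: p <- ((-5 * 2) % 2)          0xfffffffe
step 3: u <- 11                      0xffffffff

Answer: 4 steps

u: 11,11,11,11,11,11,11,11,11,11,11,11,11,11,11,11,11,11,11,11,11,11,11,11,11,11,11,11,11,11,11,11
p: -1,0,0,0,0,0,0,0,0,0,0,0,0,0,0,0,0,0,0,0,0,0,0,0,0,0,0,0,0,0,0,0
q: -2,1,2,3,4,5,6,7,8,9,10,11,12,13,14,15,16,17,18,19,20,21,22,23,24,25,26,27,28,29,30,31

steps = 4; useful = 96; efficiency = 96/128 = 3/4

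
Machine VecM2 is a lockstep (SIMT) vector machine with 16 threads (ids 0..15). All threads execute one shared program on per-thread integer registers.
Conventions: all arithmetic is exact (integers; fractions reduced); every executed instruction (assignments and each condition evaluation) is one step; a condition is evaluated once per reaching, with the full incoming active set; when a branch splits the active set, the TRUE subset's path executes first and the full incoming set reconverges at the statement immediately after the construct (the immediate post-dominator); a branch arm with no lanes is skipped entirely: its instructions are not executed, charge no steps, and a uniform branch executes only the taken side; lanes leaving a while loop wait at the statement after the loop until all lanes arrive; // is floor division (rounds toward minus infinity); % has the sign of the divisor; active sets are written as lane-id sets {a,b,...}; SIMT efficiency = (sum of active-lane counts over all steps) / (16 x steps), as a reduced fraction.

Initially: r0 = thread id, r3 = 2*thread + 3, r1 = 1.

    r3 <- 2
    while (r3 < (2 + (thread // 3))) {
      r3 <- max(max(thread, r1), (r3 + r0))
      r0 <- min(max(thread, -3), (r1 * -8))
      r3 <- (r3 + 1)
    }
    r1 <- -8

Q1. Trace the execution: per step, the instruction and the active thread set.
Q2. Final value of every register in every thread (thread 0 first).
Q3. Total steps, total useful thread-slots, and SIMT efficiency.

step 0: r3 <- 2                      {0,1,2,3,4,5,6,7,8,9,10,11,12,13,14,15}
step 1: eval (r3 < (2 + (thread // 3))) {0,1,2,3,4,5,6,7,8,9,10,11,12,13,14,15}
step 2: r3 <- max(max(thread, r1), (r3 + r0)) {3,4,5,6,7,8,9,10,11,12,13,14,15}
step 3: r0 <- min(max(thread, -3), (r1 * -8)) {3,4,5,6,7,8,9,10,11,12,13,14,15}
step 4: r3 <- (r3 + 1)               {3,4,5,6,7,8,9,10,11,12,13,14,15}
step 5: eval (r3 < (2 + (thread // 3))) {3,4,5,6,7,8,9,10,11,12,13,14,15}
step 6: r1 <- -8                     {0,1,2,3,4,5,6,7,8,9,10,11,12,13,14,15}

Answer: 7 steps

r0: 0,1,2,-8,-8,-8,-8,-8,-8,-8,-8,-8,-8,-8,-8,-8
r3: 2,2,2,6,7,8,9,10,11,12,13,14,15,16,17,18
r1: -8,-8,-8,-8,-8,-8,-8,-8,-8,-8,-8,-8,-8,-8,-8,-8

steps = 7; useful = 100; efficiency = 100/112 = 25/28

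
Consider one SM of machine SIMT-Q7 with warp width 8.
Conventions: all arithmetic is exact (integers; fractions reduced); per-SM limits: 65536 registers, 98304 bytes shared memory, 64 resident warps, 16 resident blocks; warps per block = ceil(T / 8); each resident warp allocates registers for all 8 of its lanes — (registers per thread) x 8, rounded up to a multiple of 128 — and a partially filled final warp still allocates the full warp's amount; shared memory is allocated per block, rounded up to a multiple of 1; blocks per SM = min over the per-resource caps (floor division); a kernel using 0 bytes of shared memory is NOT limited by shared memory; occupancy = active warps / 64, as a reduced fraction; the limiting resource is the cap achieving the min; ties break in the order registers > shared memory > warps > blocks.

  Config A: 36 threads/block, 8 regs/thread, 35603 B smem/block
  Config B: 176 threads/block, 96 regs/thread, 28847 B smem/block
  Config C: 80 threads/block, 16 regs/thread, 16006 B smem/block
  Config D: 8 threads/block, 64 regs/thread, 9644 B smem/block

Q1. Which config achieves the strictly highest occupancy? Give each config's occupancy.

occupancies: A 5/32, B 11/16, C 15/16, D 5/32

Answer: C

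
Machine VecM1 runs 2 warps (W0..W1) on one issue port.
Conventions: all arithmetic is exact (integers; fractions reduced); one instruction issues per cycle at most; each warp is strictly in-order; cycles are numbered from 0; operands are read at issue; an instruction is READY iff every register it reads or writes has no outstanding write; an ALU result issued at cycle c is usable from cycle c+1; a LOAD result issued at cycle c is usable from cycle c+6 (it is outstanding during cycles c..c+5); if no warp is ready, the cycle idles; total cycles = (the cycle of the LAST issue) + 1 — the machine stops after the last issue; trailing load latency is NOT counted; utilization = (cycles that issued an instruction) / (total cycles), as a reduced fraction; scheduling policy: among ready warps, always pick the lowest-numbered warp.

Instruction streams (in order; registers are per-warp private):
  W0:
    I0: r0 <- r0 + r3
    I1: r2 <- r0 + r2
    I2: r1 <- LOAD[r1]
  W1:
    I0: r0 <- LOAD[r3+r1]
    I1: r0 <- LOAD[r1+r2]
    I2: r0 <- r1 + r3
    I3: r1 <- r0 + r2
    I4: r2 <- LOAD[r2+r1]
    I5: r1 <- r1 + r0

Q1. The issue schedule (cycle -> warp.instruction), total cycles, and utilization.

cycle 0: W0.I0
cycle 1: W0.I1
cycle 2: W0.I2
cycle 3: W1.I0
cycle 4: idle
cycle 5: idle
cycle 6: idle
cycle 7: idle
cycle 8: idle
cycle 9: W1.I1
cycle 10: idle
cycle 11: idle
cycle 12: idle
cycle 13: idle
cycle 14: idle
cycle 15: W1.I2
cycle 16: W1.I3
cycle 17: W1.I4
cycle 18: W1.I5

Answer: 19 cycles, utilization 9/19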